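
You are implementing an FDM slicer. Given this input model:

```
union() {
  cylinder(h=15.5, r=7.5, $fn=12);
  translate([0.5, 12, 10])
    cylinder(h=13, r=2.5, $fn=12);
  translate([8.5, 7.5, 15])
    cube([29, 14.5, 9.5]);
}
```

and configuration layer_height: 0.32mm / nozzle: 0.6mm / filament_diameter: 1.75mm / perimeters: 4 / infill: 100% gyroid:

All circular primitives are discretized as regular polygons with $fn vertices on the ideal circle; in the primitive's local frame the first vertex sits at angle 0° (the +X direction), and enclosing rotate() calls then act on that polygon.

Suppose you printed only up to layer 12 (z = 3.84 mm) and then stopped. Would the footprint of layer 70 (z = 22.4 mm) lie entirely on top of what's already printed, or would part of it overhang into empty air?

part overhangs

Compare the two slices. At z = 3.84: the cylinder: section is a regular 12-gon, circumradius r=7.5 (area = (12/2)·7.500²·sin(360°/12) = 168.75 mm²); the cylinder at (0.5, 12) is absent (z outside [10, 23]); the cube at (8.5, 7.5) is absent (z outside [15, 24.5]); Taking the union: only the r=7.5 cylinder is present, so the union is just that shape — area = 168.75 mm². At z = 22.4: the cylinder is absent (z outside [0, 15.5]); the cylinder at (0.5, 12): section is a regular 12-gon, circumradius r=2.5 (area = (12/2)·2.500²·sin(360°/12) = 18.75 mm²); the cube at (8.5, 7.5) is present — its section is the full 29×14.5 rectangle (area 420.50 mm²); Combining (union): the 2 present regions are separate (no shared area or edge), so areas and boundary lengths simply add and each stays a separate island — area = 439.25 mm². Checking containment: at z = 22.4 the cross-section extends beyond the z = 3.84 cross-section by about 439.25 mm².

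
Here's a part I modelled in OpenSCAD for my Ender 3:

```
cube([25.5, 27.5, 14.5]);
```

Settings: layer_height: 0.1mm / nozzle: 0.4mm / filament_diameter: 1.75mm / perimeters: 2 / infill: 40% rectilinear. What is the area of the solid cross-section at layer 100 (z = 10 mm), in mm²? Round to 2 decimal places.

701.25 mm²

At z = 10 mm: the 25.5×27.5 cube contributes its full rectangle (area 701.25 mm²). Overall, the cross-section is a single solid region. Net area = 701.25 mm².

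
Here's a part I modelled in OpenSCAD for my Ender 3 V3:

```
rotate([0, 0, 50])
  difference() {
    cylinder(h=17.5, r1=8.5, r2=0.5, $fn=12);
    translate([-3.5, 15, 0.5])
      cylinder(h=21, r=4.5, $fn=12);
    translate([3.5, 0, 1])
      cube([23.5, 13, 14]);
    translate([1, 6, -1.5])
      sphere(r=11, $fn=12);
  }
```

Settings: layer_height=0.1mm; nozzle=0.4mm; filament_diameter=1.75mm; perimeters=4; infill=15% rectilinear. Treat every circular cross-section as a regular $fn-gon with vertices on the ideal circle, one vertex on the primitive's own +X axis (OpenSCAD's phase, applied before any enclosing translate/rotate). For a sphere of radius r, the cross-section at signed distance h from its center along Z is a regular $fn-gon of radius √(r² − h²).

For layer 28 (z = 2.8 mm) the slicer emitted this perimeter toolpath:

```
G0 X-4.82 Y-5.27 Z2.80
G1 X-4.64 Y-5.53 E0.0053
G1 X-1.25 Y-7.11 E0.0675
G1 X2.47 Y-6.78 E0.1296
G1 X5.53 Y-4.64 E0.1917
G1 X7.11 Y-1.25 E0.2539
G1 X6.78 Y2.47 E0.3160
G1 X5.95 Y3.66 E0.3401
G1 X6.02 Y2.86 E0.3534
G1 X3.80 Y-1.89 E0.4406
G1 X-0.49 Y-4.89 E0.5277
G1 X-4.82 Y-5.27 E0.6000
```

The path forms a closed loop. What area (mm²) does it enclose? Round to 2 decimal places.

Apply the shoelace formula to the sequence of (X, Y) vertices; enclosed area = 37.41 mm².

37.41 mm²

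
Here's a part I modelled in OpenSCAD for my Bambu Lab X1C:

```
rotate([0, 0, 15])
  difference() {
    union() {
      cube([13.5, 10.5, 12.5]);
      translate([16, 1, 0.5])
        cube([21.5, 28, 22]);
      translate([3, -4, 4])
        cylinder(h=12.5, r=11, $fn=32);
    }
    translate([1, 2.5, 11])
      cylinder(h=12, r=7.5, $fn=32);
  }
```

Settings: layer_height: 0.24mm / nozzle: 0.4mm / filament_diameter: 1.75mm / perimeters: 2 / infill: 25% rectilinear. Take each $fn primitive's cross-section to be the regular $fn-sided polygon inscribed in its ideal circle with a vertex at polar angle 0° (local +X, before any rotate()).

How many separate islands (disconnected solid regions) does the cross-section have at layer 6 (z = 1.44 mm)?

2

At z = 1.44 mm: the cube (footprint 13.5×10.5) is included at this height; the cube at (16, 1) (footprint 21.5×28) is included at this height; the cylinder at (3, -4) is not intersected at this z (z outside [4, 16.5]); Taking the union: the 2 present regions are separate (no shared area or edge), so areas and boundary lengths simply add and each stays a separate island — 2 connected regions; the cylinder at (1, 2.5) is absent (z outside [11, 23]); Taking the first minus the rest: none of the subtracted shapes is present at this height, so the result so far is unchanged — 2 connected regions; (rotated 15° about Z; rotation is an isometry so areas/perimeters/island counts are preserved). Overall, the cross-section has 2 separate islands. Island count = 2.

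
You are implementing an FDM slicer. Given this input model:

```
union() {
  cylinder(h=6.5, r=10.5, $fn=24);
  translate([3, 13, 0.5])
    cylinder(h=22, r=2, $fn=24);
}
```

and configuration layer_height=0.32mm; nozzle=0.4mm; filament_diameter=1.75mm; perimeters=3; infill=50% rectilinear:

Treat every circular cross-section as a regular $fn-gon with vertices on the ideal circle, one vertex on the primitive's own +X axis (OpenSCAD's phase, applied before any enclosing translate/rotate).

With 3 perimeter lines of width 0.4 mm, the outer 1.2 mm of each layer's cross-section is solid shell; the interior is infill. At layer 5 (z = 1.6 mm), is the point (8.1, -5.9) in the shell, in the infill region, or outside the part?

shell

At z = 1.6 mm: the cylinder: section is a regular 24-gon, circumradius r=10.5; the r=2 cylinder at (3, 13) gives a regular 24-gon of circumradius 2 (constant along its height); Combining (union): the 2 present regions are separate (no shared area or edge), so areas and boundary lengths simply add and each stays a separate island — 2 connected regions. Overall, the cross-section has 2 separate islands. The nearest boundary edge runs (9.09, -5.25)→(7.42, -7.42); distance from the point to it = 0.39 mm. (Shell/infill is judged within the island containing the point — the largest one.) The point is inside the cross-section, 0.39 mm from the nearest boundary — within the 1.2 mm shell band (3 × 0.4).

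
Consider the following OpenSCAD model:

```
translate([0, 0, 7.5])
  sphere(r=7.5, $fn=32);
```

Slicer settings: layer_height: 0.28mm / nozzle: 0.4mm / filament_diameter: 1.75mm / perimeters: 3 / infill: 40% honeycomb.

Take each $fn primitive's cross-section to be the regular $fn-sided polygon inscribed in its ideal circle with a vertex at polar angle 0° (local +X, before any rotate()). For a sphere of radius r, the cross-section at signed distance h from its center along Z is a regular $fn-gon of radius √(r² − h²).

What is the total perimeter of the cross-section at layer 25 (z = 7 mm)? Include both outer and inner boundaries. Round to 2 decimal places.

At z = 7 mm: the sphere: section is a regular 32-gon, circumradius = √(r²−h²) = √(7.5²−0.5²) = 7.483 (perimeter = 2·32·7.483·sin(180°/32) = 46.94 mm). Overall, the cross-section is a single solid region. Total boundary length (outer) = 46.94 mm.

46.94 mm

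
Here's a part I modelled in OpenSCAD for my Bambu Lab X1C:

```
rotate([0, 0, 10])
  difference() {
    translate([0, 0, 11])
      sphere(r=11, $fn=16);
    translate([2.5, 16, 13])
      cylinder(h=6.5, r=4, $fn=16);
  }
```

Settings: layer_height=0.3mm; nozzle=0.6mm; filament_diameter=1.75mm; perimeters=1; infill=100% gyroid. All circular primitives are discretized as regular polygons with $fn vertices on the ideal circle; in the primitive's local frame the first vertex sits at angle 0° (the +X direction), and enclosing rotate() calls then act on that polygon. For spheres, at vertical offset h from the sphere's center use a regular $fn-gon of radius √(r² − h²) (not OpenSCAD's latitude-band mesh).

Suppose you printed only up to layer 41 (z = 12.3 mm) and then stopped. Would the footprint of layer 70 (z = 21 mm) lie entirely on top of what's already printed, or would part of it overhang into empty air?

Compare the two slices. At z = 12.3: the r=11 sphere slices to a regular 16-gon of circumradius 10.923 (√(r²−h²) with h=1.3 from center) (area = (16/2)·10.923²·sin(360°/16) = 365.26 mm²); the cylinder at (2.5, 16) is absent (z outside [13, 19.5]); After the difference (first − rest): none of the subtracted shapes is present at this height, so the r=11 sphere is unchanged — area = 365.26 mm²; (rotated 10° about Z; rotation is an isometry so areas/perimeters/island counts are preserved). At z = 21: the sphere: section is a regular 16-gon, circumradius = √(r²−h²) = √(11²−10²) = 4.583 (area = (16/2)·4.583²·sin(360°/16) = 64.29 mm²); the cylinder at (2.5, 16) is not intersected at this z (z outside [13, 19.5]); After the difference (first − rest): none of the subtracted shapes is present at this height, so the r=11 sphere is unchanged — area = 64.29 mm²; (rotated 10° about Z; rotation is an isometry so areas/perimeters/island counts are preserved). Checking containment: the cross-section at z = 21 is a subset of the cross-section at z = 12.3.

entirely on top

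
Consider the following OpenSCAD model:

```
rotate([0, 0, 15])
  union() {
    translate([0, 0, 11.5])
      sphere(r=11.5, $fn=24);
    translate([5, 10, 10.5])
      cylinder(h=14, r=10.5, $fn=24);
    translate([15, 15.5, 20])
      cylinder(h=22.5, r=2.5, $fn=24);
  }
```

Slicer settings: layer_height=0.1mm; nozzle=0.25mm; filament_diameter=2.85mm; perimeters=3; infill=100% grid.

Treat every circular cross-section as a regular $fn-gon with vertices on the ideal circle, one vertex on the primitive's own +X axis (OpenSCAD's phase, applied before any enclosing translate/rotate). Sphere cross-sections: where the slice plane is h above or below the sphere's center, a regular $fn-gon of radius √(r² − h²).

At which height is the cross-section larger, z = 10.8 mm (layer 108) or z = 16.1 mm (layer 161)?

layer 108 (z = 10.8 mm)

Layer 108 (z = 10.8): the sphere: section is a regular 24-gon, circumradius = √(r²−h²) = √(11.5²−0.7²) = 11.479 (area = (24/2)·11.479²·sin(360°/24) = 409.22 mm²); the cylinder at (5, 10): section is a regular 24-gon, circumradius r=10.5 (area = (24/2)·10.500²·sin(360°/24) = 342.42 mm²); the cylinder at (15, 15.5) is absent (z outside [20, 42.5]); Taking the union: the regions partially overlap — summed areas 751.64 mm² minus the doubly-counted overlap 141.56 mm² gives 610.08 mm² — area = 610.08 mm²; (whole slice rotated 15° about Z — lengths, areas and connectivity unchanged). So its area = 610.08 mm². Layer 161 (z = 16.1): the sphere: section is a regular 24-gon, circumradius = √(r²−h²) = √(11.5²−4.6²) = 10.540 (area = (24/2)·10.540²·sin(360°/24) = 345.03 mm²); the r=10.5 cylinder at (5, 10) gives a regular 24-gon of circumradius 10.5 (constant along its height) (area = (24/2)·10.500²·sin(360°/24) = 342.42 mm²); the cylinder at (15, 15.5) is not intersected at this z (z outside [20, 42.5]); Merging all regions: the regions partially overlap — summed areas 687.44 mm² minus the doubly-counted overlap 121.50 mm² gives 565.95 mm² — area = 565.95 mm²; (rotated 15° about Z; rotation is an isometry so areas/perimeters/island counts are preserved). So its area = 565.95 mm². Layer 108 is larger (610.08 vs 565.95 mm²).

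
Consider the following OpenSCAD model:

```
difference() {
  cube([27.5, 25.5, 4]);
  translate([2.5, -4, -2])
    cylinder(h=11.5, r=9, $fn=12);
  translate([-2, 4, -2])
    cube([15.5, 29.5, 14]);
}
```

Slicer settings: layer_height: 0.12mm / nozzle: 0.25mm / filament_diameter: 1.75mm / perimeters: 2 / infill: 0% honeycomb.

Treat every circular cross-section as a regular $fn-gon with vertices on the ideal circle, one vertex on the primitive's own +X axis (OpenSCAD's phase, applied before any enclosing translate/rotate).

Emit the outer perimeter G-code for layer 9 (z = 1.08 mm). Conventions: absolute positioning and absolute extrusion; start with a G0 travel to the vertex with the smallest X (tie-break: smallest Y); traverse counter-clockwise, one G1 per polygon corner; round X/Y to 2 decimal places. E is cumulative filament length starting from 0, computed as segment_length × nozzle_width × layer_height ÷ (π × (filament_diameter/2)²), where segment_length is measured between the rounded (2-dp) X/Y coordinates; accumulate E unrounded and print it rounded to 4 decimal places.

At z = 1.08 mm: the cube (footprint 27.5×25.5) is included at this height; the r=9 cylinder at (2.5, -4) gives a regular 12-gon of circumradius 9 (constant along its height); the 15.5×29.5 cube at (-2, 4) contributes its full rectangle; Taking the first minus the rest: starting from the 27.5×25.5 cube, the r=9 cylinder at (2.5, -4) partially overlaps it — only the 38.56 mm² overlap (of its 243.00 mm²) is removed, clipping the outline; the 15.5×29.5 cube at (-2, 4) partially overlaps it — only the 286.72 mm² overlap (of its 457.25 mm²) is removed, clipping the outline — 1 connected region. The outline is a single polygon with 8 vertices. Extrusion per mm of travel: 0.25 × 0.12 / (π × 0.875²) = 0.012473. Accumulating E over each segment gives final E = 1.1389.

G0 X6.23 Y4.00 Z1.08
G1 X7.00 Y3.79 E0.0100
G1 X10.29 Y0.50 E0.0680
G1 X10.43 Y0.00 E0.0745
G1 X27.50 Y0.00 E0.2874
G1 X27.50 Y25.50 E0.6054
G1 X13.50 Y25.50 E0.7800
G1 X13.50 Y4.00 E1.0482
G1 X6.23 Y4.00 E1.1389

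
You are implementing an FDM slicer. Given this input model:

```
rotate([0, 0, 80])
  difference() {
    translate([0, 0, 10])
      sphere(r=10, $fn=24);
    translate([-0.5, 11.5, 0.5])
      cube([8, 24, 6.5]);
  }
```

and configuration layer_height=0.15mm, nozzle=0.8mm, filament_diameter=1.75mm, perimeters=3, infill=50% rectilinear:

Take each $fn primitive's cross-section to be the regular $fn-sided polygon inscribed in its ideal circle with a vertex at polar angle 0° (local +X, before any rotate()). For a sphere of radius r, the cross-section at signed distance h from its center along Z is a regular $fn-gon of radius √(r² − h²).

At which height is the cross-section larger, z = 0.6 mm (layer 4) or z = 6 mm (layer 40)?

Layer 4 (z = 0.6): the r=10 sphere contributes a regular 24-gon of circumradius √(10²−9.4²) = 3.412 (area = (24/2)·3.412²·sin(360°/24) = 36.15 mm²); the cube at (-0.5, 11.5) (footprint 8×24) is included at this height (area 192.00 mm²); Subtracting the remaining from the first: starting from the r=10 sphere (36.15 mm²), the 8×24 cube at (-0.5, 11.5) misses the remaining region (no effect) — area = 36.15 mm²; (rotated 80° about Z; rotation is an isometry so areas/perimeters/island counts are preserved). So its area = 36.15 mm². Layer 40 (z = 6): the r=10 sphere contributes a regular 24-gon of circumradius √(10²−4²) = 9.165 (area = (24/2)·9.165²·sin(360°/24) = 260.89 mm²); the cube at (-0.5, 11.5) (footprint 8×24) is included at this height (area 192.00 mm²); Taking the first minus the rest: starting from the r=10 sphere (260.89 mm²), the 8×24 cube at (-0.5, 11.5) misses the remaining region (no effect) — area = 260.89 mm²; (whole slice rotated 80° about Z — lengths, areas and connectivity unchanged). So its area = 260.89 mm². Layer 40 is larger (260.89 vs 36.15 mm²).

layer 40 (z = 6 mm)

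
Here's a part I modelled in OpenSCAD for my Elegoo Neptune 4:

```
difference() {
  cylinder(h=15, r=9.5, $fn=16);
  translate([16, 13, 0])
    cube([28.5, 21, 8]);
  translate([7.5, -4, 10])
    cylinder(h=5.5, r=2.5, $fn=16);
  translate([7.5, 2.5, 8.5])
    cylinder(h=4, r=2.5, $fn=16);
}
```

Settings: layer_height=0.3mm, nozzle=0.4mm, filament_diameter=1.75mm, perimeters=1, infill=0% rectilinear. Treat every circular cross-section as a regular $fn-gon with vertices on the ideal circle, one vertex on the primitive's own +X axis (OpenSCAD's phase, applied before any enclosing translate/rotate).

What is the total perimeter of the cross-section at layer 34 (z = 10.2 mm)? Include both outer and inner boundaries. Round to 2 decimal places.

69.30 mm

At z = 10.2 mm: the r=9.5 cylinder contributes a regular 16-gon of circumradius 9.5 (perimeter = 2·16·9.500·sin(180°/16) = 59.31 mm); the cube at (16, 13) is absent (z outside [0, 8]); the cylinder at (7.5, -4): section is a regular 16-gon, circumradius r=2.5 (perimeter = 2·16·2.500·sin(180°/16) = 15.61 mm); the cylinder at (7.5, 2.5): section is a regular 16-gon, circumradius r=2.5 (perimeter = 2·16·2.500·sin(180°/16) = 15.61 mm); Taking the first minus the rest: starting from the r=9.5 cylinder, the r=2.5 cylinder at (7.5, -4) partially overlaps it — only the 13.32 mm² overlap (of its 19.13 mm²) is removed, clipping the outline; the r=2.5 cylinder at (7.5, 2.5) partially overlaps it — only the 16.04 mm² overlap (of its 19.13 mm²) is removed, clipping the outline — boundary = 69.30 mm. Overall, the cross-section is a single solid region. Total boundary length (outer) = 69.30 mm.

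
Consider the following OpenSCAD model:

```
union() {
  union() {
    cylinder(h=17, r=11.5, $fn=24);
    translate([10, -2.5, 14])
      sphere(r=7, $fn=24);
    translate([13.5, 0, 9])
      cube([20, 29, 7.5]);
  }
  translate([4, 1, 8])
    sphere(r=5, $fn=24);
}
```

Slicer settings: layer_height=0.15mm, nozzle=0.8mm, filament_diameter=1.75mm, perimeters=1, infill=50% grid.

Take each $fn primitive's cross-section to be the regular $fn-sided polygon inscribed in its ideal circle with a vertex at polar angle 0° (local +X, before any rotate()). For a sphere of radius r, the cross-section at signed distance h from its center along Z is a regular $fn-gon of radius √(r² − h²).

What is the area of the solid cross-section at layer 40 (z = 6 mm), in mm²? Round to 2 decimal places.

410.75 mm²

At z = 6 mm: the r=11.5 cylinder gives a regular 24-gon of circumradius 11.5 (constant along its height) (area = (24/2)·11.500²·sin(360°/24) = 410.75 mm²); the sphere at (10, -2.5) is not intersected at this z (|z−center|=8.000 > r=7); the cube at (13.5, 0) is not intersected at this z (z outside [9, 16.5]); Merging all regions: only the r=11.5 cylinder is present, so the union is just that shape — area = 410.75 mm²; the r=5 sphere at (4, 1) slices to a regular 24-gon of circumradius 4.583 (√(r²−h²) with h=2 from center) (area = (24/2)·4.583²·sin(360°/24) = 65.22 mm²); Combining (union): the r=5 sphere at (4, 1) lies entirely inside that combined region, so the union is just that combined region — area = 410.75 mm². Overall, the cross-section is a single solid region. Net area = 410.75 mm².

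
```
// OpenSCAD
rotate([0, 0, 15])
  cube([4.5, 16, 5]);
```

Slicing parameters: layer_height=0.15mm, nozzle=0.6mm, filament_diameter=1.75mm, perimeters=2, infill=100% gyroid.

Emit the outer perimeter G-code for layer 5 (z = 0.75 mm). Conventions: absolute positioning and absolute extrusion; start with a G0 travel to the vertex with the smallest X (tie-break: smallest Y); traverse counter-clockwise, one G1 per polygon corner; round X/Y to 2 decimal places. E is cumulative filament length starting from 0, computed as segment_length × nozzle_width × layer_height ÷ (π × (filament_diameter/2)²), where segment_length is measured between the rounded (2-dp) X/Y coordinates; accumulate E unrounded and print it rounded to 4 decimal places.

At z = 0.75 mm: the cube is present — its section is the full 4.5×16 rectangle; (rotated 15° about Z; rotation is an isometry so areas/perimeters/island counts are preserved). The outline is a single polygon with 4 vertices. Extrusion per mm of travel: 0.6 × 0.15 / (π × 0.875²) = 0.037418. Accumulating E over each segment gives final E = 1.5344.

G0 X-4.14 Y15.45 Z0.75
G1 X0.00 Y0.00 E0.5985
G1 X4.35 Y1.16 E0.7670
G1 X0.21 Y16.62 E1.3658
G1 X-4.14 Y15.45 E1.5344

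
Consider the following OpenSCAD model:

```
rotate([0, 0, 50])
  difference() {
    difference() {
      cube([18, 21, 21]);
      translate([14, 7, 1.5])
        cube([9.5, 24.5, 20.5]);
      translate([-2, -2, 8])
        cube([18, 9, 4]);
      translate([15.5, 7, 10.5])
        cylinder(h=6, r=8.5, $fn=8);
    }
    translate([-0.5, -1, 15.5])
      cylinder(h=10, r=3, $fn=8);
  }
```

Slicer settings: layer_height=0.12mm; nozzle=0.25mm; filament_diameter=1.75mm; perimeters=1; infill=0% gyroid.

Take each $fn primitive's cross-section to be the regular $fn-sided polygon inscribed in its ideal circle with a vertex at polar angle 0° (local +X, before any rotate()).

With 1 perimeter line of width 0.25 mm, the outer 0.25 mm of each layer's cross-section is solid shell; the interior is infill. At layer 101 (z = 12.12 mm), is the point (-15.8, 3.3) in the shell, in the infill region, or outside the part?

At z = 12.12 mm: the cube (footprint 18×21) is included at this height; the 9.5×24.5 cube at (14, 7) contributes its full rectangle; the cube at (-2, -2) does not reach this height (z outside [8, 12]); the r=8.5 cylinder at (15.5, 7) gives a regular 8-gon of circumradius 8.5 (constant along its height); Subtracting the remaining from the first: starting from the 18×21 cube, the 9.5×24.5 cube at (14, 7) partially overlaps it — only the 56.00 mm² overlap (of its 232.75 mm²) is removed, clipping the outline; the r=8.5 cylinder at (15.5, 7) partially overlaps it — only the 104.68 mm² overlap (of its 204.35 mm²) is removed, clipping the outline — 1 connected region; the cylinder at (-0.5, -1) is not intersected at this z (z outside [15.5, 25.5]); Subtracting the remaining from the first: none of the subtracted shapes is present at this height, so the result so far is unchanged — 1 connected region; (rotated 50° about Z; rotation is an isometry so areas/perimeters/island counts are preserved). Overall, the cross-section is a single solid region. Undo the 50° rotation: the query point maps to (-7.628, 14.225) in the un-rotated model frame. The nearest boundary edge runs (0.00, 0.00)→(0.00, 21.00); distance from the point to it = 7.63 mm. The point is not inside any of the regions above, so it lies outside the cross-section (7.63 mm from the nearest boundary).

outside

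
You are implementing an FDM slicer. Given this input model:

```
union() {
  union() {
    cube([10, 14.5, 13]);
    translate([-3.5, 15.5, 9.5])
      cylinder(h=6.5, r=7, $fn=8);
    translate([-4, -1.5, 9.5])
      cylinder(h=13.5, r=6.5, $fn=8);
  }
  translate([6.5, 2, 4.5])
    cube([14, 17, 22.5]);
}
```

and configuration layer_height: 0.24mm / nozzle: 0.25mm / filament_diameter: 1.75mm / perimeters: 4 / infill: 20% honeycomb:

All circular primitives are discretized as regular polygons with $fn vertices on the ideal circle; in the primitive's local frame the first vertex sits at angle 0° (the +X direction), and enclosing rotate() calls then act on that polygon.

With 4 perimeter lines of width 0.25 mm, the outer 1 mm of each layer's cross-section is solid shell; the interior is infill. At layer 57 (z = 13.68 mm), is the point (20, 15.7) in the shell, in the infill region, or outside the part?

shell

At z = 13.68 mm: the cube does not reach this height (z outside [0, 13]); the r=7 cylinder at (-3.5, 15.5) gives a regular 8-gon of circumradius 7 (constant along its height); the r=6.5 cylinder at (-4, -1.5) gives a regular 8-gon of circumradius 6.5 (constant along its height); Merging all regions: the 2 present regions are separate (no shared area or edge), so areas and boundary lengths simply add and each stays a separate island — 2 connected regions; the 14×17 cube at (6.5, 2) contributes its full rectangle; Combining (union): the 2 present regions are separate (no shared area or edge), so areas and boundary lengths simply add and each stays a separate island — 3 connected regions. Overall, the cross-section has 3 separate islands. The nearest boundary edge runs (20.50, 19.00)→(20.50, 2.00); distance from the point to it = 0.50 mm. (Shell/infill is judged within the island containing the point — the largest one.) The point is inside the cross-section, 0.50 mm from the nearest boundary — within the 1 mm shell band (4 × 0.25).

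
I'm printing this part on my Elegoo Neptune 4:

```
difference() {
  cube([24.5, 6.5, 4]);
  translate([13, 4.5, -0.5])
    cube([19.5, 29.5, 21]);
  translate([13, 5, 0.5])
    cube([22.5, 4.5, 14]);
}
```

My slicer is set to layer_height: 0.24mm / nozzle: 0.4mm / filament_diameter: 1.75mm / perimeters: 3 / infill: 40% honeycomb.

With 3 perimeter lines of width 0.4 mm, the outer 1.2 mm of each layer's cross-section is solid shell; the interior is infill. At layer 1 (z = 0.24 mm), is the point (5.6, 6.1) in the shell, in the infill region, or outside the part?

shell

At z = 0.24 mm: the cube is present — its section is the full 24.5×6.5 rectangle; the cube at (13, 4.5) (footprint 19.5×29.5) is included at this height; the cube at (13, 5) is not intersected at this z (z outside [0.5, 14.5]); Subtracting the remaining from the first: starting from the 24.5×6.5 cube, the 19.5×29.5 cube at (13, 4.5) partially overlaps it — only the 23.00 mm² overlap (of its 575.25 mm²) is removed, clipping the outline — 1 connected region. Overall, the cross-section is a single solid region. The nearest boundary edge runs (0.00, 6.50)→(13.00, 6.50); distance from the point to it = 0.40 mm. The point is inside the cross-section, 0.40 mm from the nearest boundary — within the 1.2 mm shell band (3 × 0.4).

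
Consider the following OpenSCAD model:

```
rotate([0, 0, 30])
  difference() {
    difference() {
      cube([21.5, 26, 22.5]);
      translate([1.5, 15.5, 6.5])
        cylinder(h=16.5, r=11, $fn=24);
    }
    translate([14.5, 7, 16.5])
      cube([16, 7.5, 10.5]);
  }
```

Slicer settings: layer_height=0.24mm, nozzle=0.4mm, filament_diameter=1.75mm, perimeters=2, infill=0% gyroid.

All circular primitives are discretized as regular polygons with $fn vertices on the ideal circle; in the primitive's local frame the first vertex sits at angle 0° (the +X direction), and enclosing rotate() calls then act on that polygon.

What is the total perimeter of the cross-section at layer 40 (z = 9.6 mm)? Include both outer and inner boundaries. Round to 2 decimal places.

101.82 mm

At z = 9.6 mm: the cube is present — its section is the full 21.5×26 rectangle (perimeter 95.00 mm); the r=11 cylinder at (1.5, 15.5) contributes a regular 24-gon of circumradius 11 (perimeter = 2·24·11.000·sin(180°/24) = 68.92 mm); Taking the first minus the rest: starting from the 21.5×26 cube, the r=11 cylinder at (1.5, 15.5) partially overlaps it — only the 219.10 mm² overlap (of its 375.81 mm²) is removed, clipping the outline — boundary = 101.82 mm; the cube at (14.5, 7) is absent (z outside [16.5, 27]); Subtracting the remaining from the first: none of the subtracted shapes is present at this height, so the result so far is unchanged — boundary = 101.82 mm; (whole slice rotated 30° about Z — lengths, areas and connectivity unchanged). Overall, the cross-section is a single solid region. Total boundary length (outer) = 101.82 mm.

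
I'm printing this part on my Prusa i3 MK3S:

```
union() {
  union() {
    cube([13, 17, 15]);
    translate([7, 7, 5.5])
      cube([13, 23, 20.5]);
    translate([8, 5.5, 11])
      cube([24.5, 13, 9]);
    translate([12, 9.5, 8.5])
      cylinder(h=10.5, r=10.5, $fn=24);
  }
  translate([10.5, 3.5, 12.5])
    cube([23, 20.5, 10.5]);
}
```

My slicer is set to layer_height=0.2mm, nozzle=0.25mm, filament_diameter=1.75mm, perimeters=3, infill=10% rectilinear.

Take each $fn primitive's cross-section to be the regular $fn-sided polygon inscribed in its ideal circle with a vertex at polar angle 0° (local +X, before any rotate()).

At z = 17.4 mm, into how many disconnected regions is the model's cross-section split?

1

At z = 17.4 mm: the cube is absent (z outside [0, 15]); the cube at (7, 7) is present — its section is the full 13×23 rectangle; the cube at (8, 5.5) (footprint 24.5×13) is included at this height; the cylinder at (12, 9.5): section is a regular 24-gon, circumradius r=10.5; Taking the union: the regions partially overlap (shared area 332.94 mm²), so overlapping operands fuse into one piece — 1 connected region; the 23×20.5 cube at (10.5, 3.5) contributes its full rectangle; Combining (union): the regions partially overlap (shared area 359.54 mm²), so overlapping operands fuse into one piece — 1 connected region. The result has 1 disconnected region.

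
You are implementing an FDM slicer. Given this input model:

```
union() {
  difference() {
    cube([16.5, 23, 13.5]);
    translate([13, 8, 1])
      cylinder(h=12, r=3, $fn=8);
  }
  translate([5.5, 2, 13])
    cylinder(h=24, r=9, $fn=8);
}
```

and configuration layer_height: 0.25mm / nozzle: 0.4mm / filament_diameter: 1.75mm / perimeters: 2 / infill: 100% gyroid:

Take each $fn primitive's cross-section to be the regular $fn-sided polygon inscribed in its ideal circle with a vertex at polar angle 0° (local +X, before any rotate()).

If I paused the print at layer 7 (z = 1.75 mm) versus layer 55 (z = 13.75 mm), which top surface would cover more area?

layer 7 (z = 1.75 mm)

Layer 7 (z = 1.75): the 16.5×23 cube contributes its full rectangle (area 379.50 mm²); the cylinder at (13, 8): section is a regular 8-gon, circumradius r=3 (area = (8/2)·3.000²·sin(360°/8) = 25.46 mm²); Subtracting the remaining from the first: starting from the 16.5×23 cube (379.50 mm²), the r=3 cylinder at (13, 8) lies wholly inside it (removes its full 25.46 mm² and its 18.37 mm outline becomes a hole wall) — area = 354.04 mm²; the cylinder at (5.5, 2) does not reach this height (z outside [13, 37]); Combining (union): only the result so far is present, so the union is just that shape — area = 354.04 mm². So its area = 354.04 mm². Layer 55 (z = 13.75): the cube is absent (z outside [0, 13.5]); the cylinder at (13, 8) is absent (z outside [1, 13]); Taking the first minus the rest: the first operand is absent here, so nothing remains; the cylinder at (5.5, 2): section is a regular 8-gon, circumradius r=9 (area = (8/2)·9.000²·sin(360°/8) = 229.10 mm²); Taking the union: only the r=9 cylinder at (5.5, 2) is present, so the union is just that shape — area = 229.10 mm². So its area = 229.10 mm². Layer 7 is larger (354.04 vs 229.10 mm²).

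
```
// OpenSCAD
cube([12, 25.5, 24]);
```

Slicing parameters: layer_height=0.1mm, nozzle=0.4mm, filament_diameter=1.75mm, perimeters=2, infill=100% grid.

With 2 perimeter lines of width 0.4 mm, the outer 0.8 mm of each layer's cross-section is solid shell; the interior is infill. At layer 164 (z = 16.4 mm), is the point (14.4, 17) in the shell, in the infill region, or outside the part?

outside

At z = 16.4 mm: the 12×25.5 cube contributes its full rectangle. Overall, the cross-section is a single solid region. The nearest boundary edge runs (12.00, 0.00)→(12.00, 25.50); distance from the point to it = 2.40 mm. The point is not inside any of the regions above, so it lies outside the cross-section (2.40 mm from the nearest boundary).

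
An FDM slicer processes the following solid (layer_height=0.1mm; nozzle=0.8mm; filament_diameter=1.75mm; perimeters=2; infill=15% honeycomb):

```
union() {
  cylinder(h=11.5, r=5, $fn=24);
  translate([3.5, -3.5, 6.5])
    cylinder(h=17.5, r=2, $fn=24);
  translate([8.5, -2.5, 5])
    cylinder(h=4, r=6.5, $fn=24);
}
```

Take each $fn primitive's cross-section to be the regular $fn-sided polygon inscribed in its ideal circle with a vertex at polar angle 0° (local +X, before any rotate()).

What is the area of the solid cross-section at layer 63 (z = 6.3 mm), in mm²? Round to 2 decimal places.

196.29 mm²

At z = 6.3 mm: the cylinder: section is a regular 24-gon, circumradius r=5 (area = (24/2)·5.000²·sin(360°/24) = 77.65 mm²); the cylinder at (3.5, -3.5) is not intersected at this z (z outside [6.5, 24]); the cylinder at (8.5, -2.5): section is a regular 24-gon, circumradius r=6.5 (area = (24/2)·6.500²·sin(360°/24) = 131.22 mm²); Taking the union: the regions partially overlap — summed areas 208.87 mm² minus the doubly-counted overlap 12.58 mm² gives 196.29 mm² — area = 196.29 mm². Overall, the cross-section is a single solid region. Net area = 196.29 mm².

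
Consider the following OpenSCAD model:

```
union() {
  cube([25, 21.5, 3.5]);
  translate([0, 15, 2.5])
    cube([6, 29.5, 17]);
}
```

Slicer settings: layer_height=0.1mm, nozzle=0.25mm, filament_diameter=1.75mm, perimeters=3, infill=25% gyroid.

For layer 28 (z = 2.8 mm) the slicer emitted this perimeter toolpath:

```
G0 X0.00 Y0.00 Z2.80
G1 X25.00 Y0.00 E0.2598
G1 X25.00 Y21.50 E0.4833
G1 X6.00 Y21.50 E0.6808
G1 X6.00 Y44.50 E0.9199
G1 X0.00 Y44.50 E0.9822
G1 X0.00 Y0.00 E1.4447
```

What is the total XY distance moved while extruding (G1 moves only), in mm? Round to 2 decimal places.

139.00 mm

Sum the Euclidean lengths of each G1 segment: total = 139.00 mm.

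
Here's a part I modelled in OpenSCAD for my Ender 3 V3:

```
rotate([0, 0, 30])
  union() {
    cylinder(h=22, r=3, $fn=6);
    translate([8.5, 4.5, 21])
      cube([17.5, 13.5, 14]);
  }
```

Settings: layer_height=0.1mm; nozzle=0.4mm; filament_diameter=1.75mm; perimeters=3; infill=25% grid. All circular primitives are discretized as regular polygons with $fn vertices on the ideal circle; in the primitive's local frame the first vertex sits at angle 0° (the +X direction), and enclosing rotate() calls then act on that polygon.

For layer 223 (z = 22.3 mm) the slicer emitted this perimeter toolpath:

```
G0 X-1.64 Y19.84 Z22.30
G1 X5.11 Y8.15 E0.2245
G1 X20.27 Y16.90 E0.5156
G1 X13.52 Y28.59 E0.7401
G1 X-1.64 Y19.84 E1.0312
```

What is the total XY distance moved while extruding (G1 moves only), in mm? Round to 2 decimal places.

62.01 mm

Sum the Euclidean lengths of each G1 segment: total = 62.01 mm.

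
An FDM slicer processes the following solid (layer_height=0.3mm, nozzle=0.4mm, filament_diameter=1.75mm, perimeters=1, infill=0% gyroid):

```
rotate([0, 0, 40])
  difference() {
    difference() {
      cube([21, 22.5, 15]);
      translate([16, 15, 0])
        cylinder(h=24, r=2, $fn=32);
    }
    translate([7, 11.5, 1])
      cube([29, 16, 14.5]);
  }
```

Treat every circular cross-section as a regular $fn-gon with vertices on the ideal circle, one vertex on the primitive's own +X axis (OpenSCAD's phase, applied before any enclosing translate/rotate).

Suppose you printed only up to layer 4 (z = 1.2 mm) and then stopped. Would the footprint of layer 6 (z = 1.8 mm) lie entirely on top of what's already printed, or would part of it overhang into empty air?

entirely on top

Compare the two slices. At z = 1.2: the 21×22.5 cube contributes its full rectangle (area 472.50 mm²); the r=2 cylinder at (16, 15) gives a regular 32-gon of circumradius 2 (constant along its height) (area = (32/2)·2.000²·sin(360°/32) = 12.49 mm²); Taking the first minus the rest: starting from the 21×22.5 cube (472.50 mm²), the r=2 cylinder at (16, 15) lies wholly inside it (removes its full 12.49 mm² and its 12.55 mm outline becomes a hole wall) — area = 460.01 mm²; the 29×16 cube at (7, 11.5) contributes its full rectangle (area 464.00 mm²); Subtracting the remaining from the first: starting from that combined region (460.01 mm²), the 29×16 cube at (7, 11.5) partially overlaps it — only the 141.51 mm² overlap (of its 464.00 mm²) is removed, clipping the outline — area = 318.50 mm²; (rotated 40° about Z; rotation is an isometry so areas/perimeters/island counts are preserved). At z = 1.8: the cube is present — its section is the full 21×22.5 rectangle (area 472.50 mm²); the r=2 cylinder at (16, 15) contributes a regular 32-gon of circumradius 2 (area = (32/2)·2.000²·sin(360°/32) = 12.49 mm²); Taking the first minus the rest: starting from the 21×22.5 cube (472.50 mm²), the r=2 cylinder at (16, 15) lies wholly inside it (removes its full 12.49 mm² and its 12.55 mm outline becomes a hole wall) — area = 460.01 mm²; the 29×16 cube at (7, 11.5) contributes its full rectangle (area 464.00 mm²); After the difference (first − rest): starting from the result so far (460.01 mm²), the 29×16 cube at (7, 11.5) partially overlaps it — only the 141.51 mm² overlap (of its 464.00 mm²) is removed, clipping the outline — area = 318.50 mm²; (whole slice rotated 40° about Z — lengths, areas and connectivity unchanged). Checking containment: the cross-section at z = 1.8 is a subset of the cross-section at z = 1.2.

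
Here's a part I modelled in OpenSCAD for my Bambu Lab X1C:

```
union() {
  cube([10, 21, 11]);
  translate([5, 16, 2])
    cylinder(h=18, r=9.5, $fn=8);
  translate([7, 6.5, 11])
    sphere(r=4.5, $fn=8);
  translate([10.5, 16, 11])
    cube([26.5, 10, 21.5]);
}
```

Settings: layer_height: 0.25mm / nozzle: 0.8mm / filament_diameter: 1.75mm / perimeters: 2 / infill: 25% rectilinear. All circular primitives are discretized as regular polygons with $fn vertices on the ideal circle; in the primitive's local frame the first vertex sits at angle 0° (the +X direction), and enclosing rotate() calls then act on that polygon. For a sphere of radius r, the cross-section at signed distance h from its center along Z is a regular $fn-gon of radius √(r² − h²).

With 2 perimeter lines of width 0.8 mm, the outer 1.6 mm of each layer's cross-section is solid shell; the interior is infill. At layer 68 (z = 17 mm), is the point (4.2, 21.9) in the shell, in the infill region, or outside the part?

infill

At z = 17 mm: the cube is not intersected at this z (z outside [0, 11]); the cylinder at (5, 16): section is a regular 8-gon, circumradius r=9.5; the sphere at (7, 6.5) does not reach this height (|z−center|=6.000 > r=4.5); the cube at (10.5, 16) is present — its section is the full 26.5×10 rectangle; Taking the union: the regions partially overlap (shared area 17.83 mm²), so overlapping operands fuse into one piece — 1 connected region. Overall, the cross-section is a single solid region. The nearest boundary edge runs (-1.72, 22.72)→(5.00, 25.50); distance from the point to it = 3.02 mm. The point is inside the cross-section and 3.02 mm from the nearest boundary — more than the 1.6 mm shell width (2 × 0.8), so it's in the infill interior.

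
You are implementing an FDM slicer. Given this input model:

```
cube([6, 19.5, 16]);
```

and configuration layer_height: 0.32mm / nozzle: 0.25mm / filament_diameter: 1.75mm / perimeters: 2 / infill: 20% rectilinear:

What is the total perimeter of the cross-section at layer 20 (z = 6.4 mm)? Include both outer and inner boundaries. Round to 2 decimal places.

51.00 mm

At z = 6.4 mm: the 6×19.5 cube contributes its full rectangle (perimeter 51.00 mm). Overall, the cross-section is a single solid region. Total boundary length (outer) = 51.00 mm.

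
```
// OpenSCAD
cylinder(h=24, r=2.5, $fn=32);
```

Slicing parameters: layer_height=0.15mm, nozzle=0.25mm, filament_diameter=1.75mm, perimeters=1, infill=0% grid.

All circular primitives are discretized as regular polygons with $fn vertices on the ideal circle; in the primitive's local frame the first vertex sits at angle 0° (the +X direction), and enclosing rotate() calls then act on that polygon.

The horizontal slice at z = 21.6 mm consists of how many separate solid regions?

At z = 21.6 mm: the cylinder: section is a regular 32-gon, circumradius r=2.5. The result has 1 disconnected region.

1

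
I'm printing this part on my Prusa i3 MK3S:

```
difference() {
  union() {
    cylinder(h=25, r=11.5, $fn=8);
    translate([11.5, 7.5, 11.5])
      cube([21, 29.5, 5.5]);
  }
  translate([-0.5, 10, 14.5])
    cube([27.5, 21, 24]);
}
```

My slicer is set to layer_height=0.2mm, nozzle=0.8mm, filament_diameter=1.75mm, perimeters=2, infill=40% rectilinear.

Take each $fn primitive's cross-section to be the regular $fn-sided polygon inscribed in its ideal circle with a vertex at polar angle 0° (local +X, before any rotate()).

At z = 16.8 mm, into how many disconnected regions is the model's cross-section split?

At z = 16.8 mm: the r=11.5 cylinder gives a regular 8-gon of circumradius 11.5 (constant along its height); the cube at (11.5, 7.5) is present — its section is the full 21×29.5 rectangle; Combining (union): the 2 present regions are separate (no shared area or edge), so areas and boundary lengths simply add and each stays a separate island — 2 connected regions; the cube at (-0.5, 10) is present — its section is the full 27.5×21 rectangle; After the difference (first − rest): starting from that combined region, the 27.5×21 cube at (-0.5, 10) partially overlaps it — only the 328.91 mm² overlap (of its 577.50 mm²) is removed, clipping the outline — 2 connected regions. The result has 2 disconnected regions.

2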